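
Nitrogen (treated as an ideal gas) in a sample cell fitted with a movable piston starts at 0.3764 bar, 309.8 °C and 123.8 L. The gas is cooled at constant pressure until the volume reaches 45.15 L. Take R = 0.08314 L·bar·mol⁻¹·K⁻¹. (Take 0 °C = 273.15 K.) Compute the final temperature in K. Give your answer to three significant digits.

T₂ ≈ 213 K

Convert: T₁ = 583.0 K.
P constant ⇒ V ∝ T: P₂ = P₁; T₂ = T₁·(V₂/V₁) = 212.6 K.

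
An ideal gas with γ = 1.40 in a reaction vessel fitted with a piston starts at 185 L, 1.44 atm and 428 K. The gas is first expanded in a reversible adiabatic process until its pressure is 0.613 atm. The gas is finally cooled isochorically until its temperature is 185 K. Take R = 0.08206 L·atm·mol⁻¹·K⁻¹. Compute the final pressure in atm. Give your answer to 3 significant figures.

Adiabatic (γ = 1.40), T V^(γ−1) and P V^γ constant: T₂ = T₁·(P₂/P₁)^((γ−1)/γ) = 335.3 K; V₂ = V₁·(P₁/P₂)^(1/γ) = 340.5 L.
Isochoric, so P/T is constant: V₃ = V₂; P₃ = P₂·(T₃/T₂) = 0.3382 atm.

P₃ ≈ 0.338 atm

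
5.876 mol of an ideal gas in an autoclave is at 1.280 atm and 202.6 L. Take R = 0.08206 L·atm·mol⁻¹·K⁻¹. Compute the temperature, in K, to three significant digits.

T ≈ 538 K

PV = nRT ⇒ T = PV/(nR) = (1.280 × 202.6) / (5.876 × 0.08206)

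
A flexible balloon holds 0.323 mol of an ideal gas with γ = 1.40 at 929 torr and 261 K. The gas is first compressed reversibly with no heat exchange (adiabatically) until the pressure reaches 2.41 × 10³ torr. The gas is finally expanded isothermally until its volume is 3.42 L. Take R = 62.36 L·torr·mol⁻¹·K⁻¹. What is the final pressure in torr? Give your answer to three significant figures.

P₃ ≈ 2.02e+03 torr

From PV = nRT: V₁ = nRT₁/P₁ = 5.659 L.
Reversible adiabatic, γ = 1.40: T₂ = T₁·(P₂/P₁)^((γ−1)/γ) = 342.7 K; V₂ = V₁·(P₁/P₂)^(1/γ) = 2.864 L.
Isothermal, so P V is constant: T₃ = T₂; P₃ = P₂·(V₂/V₃) = 2018 torr.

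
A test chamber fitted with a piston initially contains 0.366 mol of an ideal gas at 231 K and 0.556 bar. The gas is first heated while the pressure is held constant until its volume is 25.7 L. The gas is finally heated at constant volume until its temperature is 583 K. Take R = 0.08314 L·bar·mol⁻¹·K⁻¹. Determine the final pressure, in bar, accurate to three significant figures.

From PV = nRT: V₁ = nRT₁/P₁ = 12.64 L.
P constant ⇒ V ∝ T: P₂ = P₁; T₂ = T₁·(V₂/V₁) = 469.6 K.
V constant ⇒ P ∝ T: V₃ = V₂; P₃ = P₂·(T₃/T₂) = 0.6903 bar.

P₃ ≈ 0.690 bar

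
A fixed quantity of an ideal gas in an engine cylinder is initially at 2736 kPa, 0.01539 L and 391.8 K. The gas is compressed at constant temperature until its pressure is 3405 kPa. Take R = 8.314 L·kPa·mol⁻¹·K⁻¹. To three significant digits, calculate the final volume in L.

V₂ ≈ 0.0124 L

Isothermal, so P V is constant: T₂ = T₁; V₂ = V₁·(P₁/P₂) = 0.01237 L.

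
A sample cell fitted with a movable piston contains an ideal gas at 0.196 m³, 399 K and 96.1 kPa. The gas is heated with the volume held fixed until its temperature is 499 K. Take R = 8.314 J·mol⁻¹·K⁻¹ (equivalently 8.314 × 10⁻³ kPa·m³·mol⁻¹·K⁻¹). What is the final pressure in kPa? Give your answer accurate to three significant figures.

P₂ ≈ 120 kPa

Isochoric, so P/T is constant: V₂ = V₁; P₂ = P₁·(T₂/T₁) = 120.2 kPa.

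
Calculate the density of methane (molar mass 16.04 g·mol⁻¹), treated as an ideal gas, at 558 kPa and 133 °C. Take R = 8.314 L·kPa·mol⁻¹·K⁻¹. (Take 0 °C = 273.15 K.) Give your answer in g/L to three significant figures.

ρ = PM/(RT) = (558 × 16.04) / (8.314 × 406.1)

ρ ≈ 2.65 g/L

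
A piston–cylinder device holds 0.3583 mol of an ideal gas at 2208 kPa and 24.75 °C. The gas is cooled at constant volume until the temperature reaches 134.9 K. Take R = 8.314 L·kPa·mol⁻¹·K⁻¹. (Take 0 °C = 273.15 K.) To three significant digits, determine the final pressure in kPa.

Convert: T₁ = 297.9 K.
From PV = nRT: V₁ = nRT₁/P₁ = 0.4019 L.
Isochoric, so P/T is constant: V₂ = V₁; P₂ = P₁·(T₂/T₁) = 999.9 kPa.

P₂ ≈ 1.00e+03 kPa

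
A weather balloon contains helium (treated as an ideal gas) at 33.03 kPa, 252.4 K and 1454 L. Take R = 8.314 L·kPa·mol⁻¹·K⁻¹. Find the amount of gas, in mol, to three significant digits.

PV = nRT ⇒ n = PV/(RT) = (33.03 × 1454) / (8.314 × 252.4)

n ≈ 22.9 mol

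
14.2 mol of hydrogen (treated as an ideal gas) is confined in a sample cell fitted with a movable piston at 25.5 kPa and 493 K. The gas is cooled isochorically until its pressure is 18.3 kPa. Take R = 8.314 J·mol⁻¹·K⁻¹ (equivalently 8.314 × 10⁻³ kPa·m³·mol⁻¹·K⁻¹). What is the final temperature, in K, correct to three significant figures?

From PV = nRT: V₁ = nRT₁/P₁ = 2.282 m³.
Isochoric, so P/T is constant: V₂ = V₁; T₂ = T₁·(P₂/P₁) = 353.8 K.

T₂ ≈ 354 K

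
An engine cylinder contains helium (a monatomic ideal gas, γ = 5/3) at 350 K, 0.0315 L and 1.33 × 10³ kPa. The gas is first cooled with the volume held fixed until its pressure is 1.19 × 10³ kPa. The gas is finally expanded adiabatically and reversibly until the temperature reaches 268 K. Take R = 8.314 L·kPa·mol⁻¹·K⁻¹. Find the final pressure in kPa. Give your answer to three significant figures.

V constant ⇒ P ∝ T: V₂ = V₁; T₂ = T₁·(P₂/P₁) = 313.2 K.
Reversible adiabatic, γ = 5/3: P₃ = P₂·(T₃/T₂)^(γ/(γ−1)) = 806.3 kPa; V₃ = V₂·(T₂/T₃)^(1/(γ−1)) = 0.03979 L.

P₃ ≈ 806 kPa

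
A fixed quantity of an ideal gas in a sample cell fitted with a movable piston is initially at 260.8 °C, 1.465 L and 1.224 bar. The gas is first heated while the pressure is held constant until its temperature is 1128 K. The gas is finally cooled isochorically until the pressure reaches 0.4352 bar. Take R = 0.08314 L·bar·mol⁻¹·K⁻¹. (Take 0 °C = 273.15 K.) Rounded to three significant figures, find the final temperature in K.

T₃ ≈ 401 K

Convert: T₁ = 534.0 K.
P constant ⇒ V ∝ T: P₂ = P₁; V₂ = V₁·(T₂/T₁) = 3.095 L.
Isochoric, so P/T is constant: V₃ = V₂; T₃ = T₂·(P₃/P₂) = 401.1 K.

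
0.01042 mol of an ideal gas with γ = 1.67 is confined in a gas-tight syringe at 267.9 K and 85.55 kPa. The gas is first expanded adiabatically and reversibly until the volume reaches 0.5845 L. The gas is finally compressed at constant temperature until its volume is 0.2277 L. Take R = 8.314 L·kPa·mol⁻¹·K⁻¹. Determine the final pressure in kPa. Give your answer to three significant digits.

From PV = nRT: V₁ = nRT₁/P₁ = 0.2713 L.
Reversible adiabatic, γ = 1.67: T₂ = T₁·(V₁/V₂)^(γ−1) = 160.2 K; P₂ = P₁·(V₁/V₂)^γ = 23.74 kPa.
Isothermal, so P V is constant: T₃ = T₂; P₃ = P₂·(V₂/V₃) = 60.95 kPa.

P₃ ≈ 60.9 kPa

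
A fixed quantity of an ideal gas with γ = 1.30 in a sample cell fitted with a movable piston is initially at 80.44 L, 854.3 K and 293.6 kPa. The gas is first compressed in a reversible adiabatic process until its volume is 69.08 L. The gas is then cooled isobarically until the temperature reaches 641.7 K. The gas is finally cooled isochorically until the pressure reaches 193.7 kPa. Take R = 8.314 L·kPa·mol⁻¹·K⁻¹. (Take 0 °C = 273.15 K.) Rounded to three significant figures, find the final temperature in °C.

T₄ ≈ 74.2 °C

Adiabatic (γ = 1.30), T V^(γ−1) and P V^γ constant: T₂ = T₁·(V₁/V₂)^(γ−1) = 894.2 K; P₂ = P₁·(V₁/V₂)^γ = 357.9 kPa.
P constant ⇒ V ∝ T: P₃ = P₂; V₃ = V₂·(T₃/T₂) = 49.57 L.
V constant ⇒ P ∝ T: V₄ = V₃; T₄ = T₃·(P₄/P₃) = 347.3 K.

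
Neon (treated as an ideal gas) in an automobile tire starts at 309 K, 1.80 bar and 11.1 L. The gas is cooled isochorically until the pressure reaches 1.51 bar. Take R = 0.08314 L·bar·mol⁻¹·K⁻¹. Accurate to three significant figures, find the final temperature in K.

V constant ⇒ P ∝ T: V₂ = V₁; T₂ = T₁·(P₂/P₁) = 259.2 K.

T₂ ≈ 259 K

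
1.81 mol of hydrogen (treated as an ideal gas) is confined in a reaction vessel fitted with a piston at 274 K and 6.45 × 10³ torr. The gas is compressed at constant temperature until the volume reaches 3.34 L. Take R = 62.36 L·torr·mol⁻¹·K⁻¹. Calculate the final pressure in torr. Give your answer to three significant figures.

From PV = nRT: V₁ = nRT₁/P₁ = 4.795 L.
Isothermal, so P V is constant: T₂ = T₁; P₂ = P₁·(V₁/V₂) = 9260 torr.

P₂ ≈ 9.26e+03 torr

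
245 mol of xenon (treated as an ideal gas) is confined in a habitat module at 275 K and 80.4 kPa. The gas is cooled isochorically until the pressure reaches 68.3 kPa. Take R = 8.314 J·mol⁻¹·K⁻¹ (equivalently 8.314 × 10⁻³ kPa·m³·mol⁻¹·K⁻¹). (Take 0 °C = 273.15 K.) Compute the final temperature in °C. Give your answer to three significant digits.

T₂ ≈ -39.5 °C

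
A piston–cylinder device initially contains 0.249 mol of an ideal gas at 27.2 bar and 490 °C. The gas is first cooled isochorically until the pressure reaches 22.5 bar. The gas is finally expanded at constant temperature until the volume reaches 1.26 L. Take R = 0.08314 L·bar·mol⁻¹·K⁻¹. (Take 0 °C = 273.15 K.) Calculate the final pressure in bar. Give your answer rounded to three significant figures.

Convert: T₁ = 763.1 K.
From PV = nRT: V₁ = nRT₁/P₁ = 0.5808 L.
Isochoric, so P/T is constant: V₂ = V₁; T₂ = T₁·(P₂/P₁) = 631.3 K.
T constant ⇒ Boyle's law P V = const: T₃ = T₂; P₃ = P₂·(V₂/V₃) = 10.37 bar.

P₃ ≈ 10.4 bar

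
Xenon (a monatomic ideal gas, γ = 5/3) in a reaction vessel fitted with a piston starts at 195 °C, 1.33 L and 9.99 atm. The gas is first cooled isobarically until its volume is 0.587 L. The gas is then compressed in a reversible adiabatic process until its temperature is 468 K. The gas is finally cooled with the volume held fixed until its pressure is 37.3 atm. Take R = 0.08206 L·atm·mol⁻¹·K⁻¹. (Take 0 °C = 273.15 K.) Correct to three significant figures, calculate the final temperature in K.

T₄ ≈ 226 K

Convert: T₁ = 468.1 K.
Isobaric, so V/T is constant: P₂ = P₁; T₂ = T₁·(V₂/V₁) = 206.6 K.
Adiabatic (γ = 5/3), T V^(γ−1) and P V^γ constant: P₃ = P₂·(T₃/T₂)^(γ/(γ−1)) = 77.13 atm; V₃ = V₂·(T₂/T₃)^(1/(γ−1)) = 0.1722 L.
V constant ⇒ P ∝ T: V₄ = V₃; T₄ = T₃·(P₄/P₃) = 226.3 K.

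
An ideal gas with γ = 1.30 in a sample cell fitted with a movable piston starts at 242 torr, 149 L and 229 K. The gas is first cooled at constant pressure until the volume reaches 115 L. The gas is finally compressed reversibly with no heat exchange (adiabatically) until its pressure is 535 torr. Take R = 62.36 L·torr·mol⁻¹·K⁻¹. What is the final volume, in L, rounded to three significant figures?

Isobaric, so V/T is constant: P₂ = P₁; T₂ = T₁·(V₂/V₁) = 176.7 K.
Reversible adiabatic, γ = 1.30: T₃ = T₂·(P₃/P₂)^((γ−1)/γ) = 212.3 K; V₃ = V₂·(P₂/P₃)^(1/γ) = 62.47 L.

V₃ ≈ 62.5 L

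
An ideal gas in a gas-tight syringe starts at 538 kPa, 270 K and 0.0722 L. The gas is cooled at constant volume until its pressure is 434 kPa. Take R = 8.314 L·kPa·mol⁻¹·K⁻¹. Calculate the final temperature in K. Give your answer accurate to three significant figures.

Isochoric, so P/T is constant: V₂ = V₁; T₂ = T₁·(P₂/P₁) = 217.8 K.

T₂ ≈ 218 K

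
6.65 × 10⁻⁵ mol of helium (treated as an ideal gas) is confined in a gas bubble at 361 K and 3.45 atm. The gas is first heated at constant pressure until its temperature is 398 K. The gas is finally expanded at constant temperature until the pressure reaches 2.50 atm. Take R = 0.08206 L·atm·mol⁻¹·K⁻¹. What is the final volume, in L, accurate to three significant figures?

From PV = nRT: V₁ = nRT₁/P₁ = 0.0005710 L.
P constant ⇒ V ∝ T: P₂ = P₁; V₂ = V₁·(T₂/T₁) = 0.0006295 L.
Isothermal, so P V is constant: T₃ = T₂; V₃ = V₂·(P₂/P₃) = 0.0008688 L.

V₃ ≈ 0.000869 L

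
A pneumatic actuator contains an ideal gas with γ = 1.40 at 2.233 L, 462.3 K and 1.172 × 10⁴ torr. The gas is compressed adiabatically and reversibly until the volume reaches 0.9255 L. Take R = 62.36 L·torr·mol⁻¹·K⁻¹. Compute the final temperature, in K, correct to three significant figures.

Reversible adiabatic, γ = 1.40: T₂ = T₁·(V₁/V₂)^(γ−1) = 657.6 K; P₂ = P₁·(V₁/V₂)^γ = 4.022e+04 torr.

T₂ ≈ 658 K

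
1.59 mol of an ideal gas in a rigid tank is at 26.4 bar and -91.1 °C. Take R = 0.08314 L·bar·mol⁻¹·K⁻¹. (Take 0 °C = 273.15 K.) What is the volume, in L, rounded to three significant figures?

Convert: T = 182.05 K.
PV = nRT ⇒ V = nRT/P = (1.59 × 0.08314 × 182.05) / 26.4

V ≈ 0.912 L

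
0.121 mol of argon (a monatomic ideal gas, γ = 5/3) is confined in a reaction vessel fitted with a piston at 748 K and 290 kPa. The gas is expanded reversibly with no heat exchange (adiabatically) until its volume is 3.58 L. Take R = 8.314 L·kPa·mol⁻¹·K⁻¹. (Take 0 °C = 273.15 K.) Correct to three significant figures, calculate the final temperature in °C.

From PV = nRT: V₁ = nRT₁/P₁ = 2.595 L.
Reversible adiabatic, γ = 5/3: T₂ = T₁·(V₁/V₂)^(γ−1) = 603.5 K; P₂ = P₁·(V₁/V₂)^γ = 169.6 kPa.

T₂ ≈ 330 °C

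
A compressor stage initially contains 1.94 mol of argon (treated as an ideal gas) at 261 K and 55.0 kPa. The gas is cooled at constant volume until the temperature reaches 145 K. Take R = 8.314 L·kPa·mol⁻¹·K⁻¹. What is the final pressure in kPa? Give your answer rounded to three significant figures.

P₂ ≈ 30.6 kPa

From PV = nRT: V₁ = nRT₁/P₁ = 76.54 L.
Isochoric, so P/T is constant: V₂ = V₁; P₂ = P₁·(T₂/T₁) = 30.56 kPa.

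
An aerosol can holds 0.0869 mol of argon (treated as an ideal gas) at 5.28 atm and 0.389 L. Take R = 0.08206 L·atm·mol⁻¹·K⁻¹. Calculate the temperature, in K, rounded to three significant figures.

PV = nRT ⇒ T = PV/(nR) = (5.28 × 0.389) / (0.0869 × 0.08206)

T ≈ 288 K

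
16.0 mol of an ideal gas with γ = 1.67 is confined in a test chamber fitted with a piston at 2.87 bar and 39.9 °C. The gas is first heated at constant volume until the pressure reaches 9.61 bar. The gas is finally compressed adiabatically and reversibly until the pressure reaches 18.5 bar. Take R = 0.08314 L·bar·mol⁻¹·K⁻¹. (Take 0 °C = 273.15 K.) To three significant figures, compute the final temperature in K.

Convert: T₁ = 313.0 K.
From PV = nRT: V₁ = nRT₁/P₁ = 145.1 L.
V constant ⇒ P ∝ T: V₂ = V₁; T₂ = T₁·(P₂/P₁) = 1048 K.
Reversible adiabatic, γ = 1.67: T₃ = T₂·(P₃/P₂)^((γ−1)/γ) = 1363 K; V₃ = V₂·(P₂/P₃)^(1/γ) = 98.02 L.

T₃ ≈ 1.36e+03 K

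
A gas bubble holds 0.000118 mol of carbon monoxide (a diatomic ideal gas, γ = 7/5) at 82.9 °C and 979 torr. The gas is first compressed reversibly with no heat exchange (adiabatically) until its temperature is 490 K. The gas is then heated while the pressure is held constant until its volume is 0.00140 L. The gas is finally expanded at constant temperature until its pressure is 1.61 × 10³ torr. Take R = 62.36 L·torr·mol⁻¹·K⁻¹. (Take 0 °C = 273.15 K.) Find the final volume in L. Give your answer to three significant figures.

V₄ ≈ 0.00260 L

Convert: T₁ = 356.0 K.
From PV = nRT: V₁ = nRT₁/P₁ = 0.002676 L.
Reversible adiabatic, γ = 7/5: P₂ = P₁·(T₂/T₁)^(γ/(γ−1)) = 2994 torr; V₂ = V₁·(T₁/T₂)^(1/(γ−1)) = 0.001204 L.
Isobaric, so V/T is constant: P₃ = P₂; T₃ = T₂·(V₃/V₂) = 569.5 K.
T constant ⇒ Boyle's law P V = const: T₄ = T₃; V₄ = V₃·(P₃/P₄) = 0.002603 L.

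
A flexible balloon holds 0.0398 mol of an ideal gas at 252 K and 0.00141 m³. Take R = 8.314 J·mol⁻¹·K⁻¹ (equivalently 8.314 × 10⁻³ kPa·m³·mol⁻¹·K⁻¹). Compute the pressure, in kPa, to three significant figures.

P ≈ 59.1 kPa

PV = nRT ⇒ P = nRT/V = (0.0398 × 8.314 × 10⁻³ × 252) / 0.00141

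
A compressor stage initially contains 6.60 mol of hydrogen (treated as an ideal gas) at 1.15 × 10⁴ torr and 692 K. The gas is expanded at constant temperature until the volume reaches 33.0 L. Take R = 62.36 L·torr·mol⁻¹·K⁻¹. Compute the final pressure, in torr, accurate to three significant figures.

From PV = nRT: V₁ = nRT₁/P₁ = 24.77 L.
T constant ⇒ Boyle's law P V = const: T₂ = T₁; P₂ = P₁·(V₁/V₂) = 8631 torr.

P₂ ≈ 8.63e+03 torr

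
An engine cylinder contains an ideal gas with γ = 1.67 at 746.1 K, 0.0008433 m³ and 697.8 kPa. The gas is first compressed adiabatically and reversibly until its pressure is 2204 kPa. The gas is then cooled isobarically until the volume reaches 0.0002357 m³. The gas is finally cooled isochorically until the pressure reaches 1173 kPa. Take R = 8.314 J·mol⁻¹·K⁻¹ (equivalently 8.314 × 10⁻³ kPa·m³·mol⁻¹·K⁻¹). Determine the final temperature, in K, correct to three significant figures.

Reversible adiabatic, γ = 1.67: T₂ = T₁·(P₂/P₁)^((γ−1)/γ) = 1184 K; V₂ = V₁·(P₁/P₂)^(1/γ) = 0.0004235 m³.
Isobaric, so V/T is constant: P₃ = P₂; T₃ = T₂·(V₃/V₂) = 658.7 K.
Isochoric, so P/T is constant: V₄ = V₃; T₄ = T₃·(P₄/P₃) = 350.5 K.

T₄ ≈ 351 K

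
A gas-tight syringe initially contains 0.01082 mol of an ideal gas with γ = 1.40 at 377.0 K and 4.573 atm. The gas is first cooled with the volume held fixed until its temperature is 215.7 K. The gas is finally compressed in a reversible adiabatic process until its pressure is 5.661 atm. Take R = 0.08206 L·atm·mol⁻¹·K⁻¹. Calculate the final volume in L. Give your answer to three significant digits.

From PV = nRT: V₁ = nRT₁/P₁ = 0.07320 L.
Isochoric, so P/T is constant: V₂ = V₁; P₂ = P₁·(T₂/T₁) = 2.616 atm.
Reversible adiabatic, γ = 1.40: T₃ = T₂·(P₃/P₂)^((γ−1)/γ) = 268.9 K; V₃ = V₂·(P₂/P₃)^(1/γ) = 0.04218 L.

V₃ ≈ 0.0422 L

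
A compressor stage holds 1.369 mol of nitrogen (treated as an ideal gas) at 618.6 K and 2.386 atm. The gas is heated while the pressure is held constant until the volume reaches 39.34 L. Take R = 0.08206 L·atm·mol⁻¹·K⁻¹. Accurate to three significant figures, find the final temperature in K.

T₂ ≈ 836 K

From PV = nRT: V₁ = nRT₁/P₁ = 29.13 L.
P constant ⇒ V ∝ T: P₂ = P₁; T₂ = T₁·(V₂/V₁) = 835.5 K.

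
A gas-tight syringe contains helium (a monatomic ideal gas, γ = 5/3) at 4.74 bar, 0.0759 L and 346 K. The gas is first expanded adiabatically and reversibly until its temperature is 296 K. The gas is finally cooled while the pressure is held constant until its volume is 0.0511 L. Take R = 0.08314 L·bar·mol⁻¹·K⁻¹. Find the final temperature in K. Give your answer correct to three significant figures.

Reversible adiabatic, γ = 5/3: P₂ = P₁·(T₂/T₁)^(γ/(γ−1)) = 3.209 bar; V₂ = V₁·(T₁/T₂)^(1/(γ−1)) = 0.09592 L.
Isobaric, so V/T is constant: P₃ = P₂; T₃ = T₂·(V₃/V₂) = 157.7 K.

T₃ ≈ 158 K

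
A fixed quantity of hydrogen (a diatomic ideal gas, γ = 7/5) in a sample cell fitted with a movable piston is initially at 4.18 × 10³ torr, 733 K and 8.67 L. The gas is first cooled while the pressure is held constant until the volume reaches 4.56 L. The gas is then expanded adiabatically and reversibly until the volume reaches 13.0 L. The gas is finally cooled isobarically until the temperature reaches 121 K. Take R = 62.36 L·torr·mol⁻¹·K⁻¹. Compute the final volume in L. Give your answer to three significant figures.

V₄ ≈ 6.20 L

P constant ⇒ V ∝ T: P₂ = P₁; T₂ = T₁·(V₂/V₁) = 385.5 K.
Adiabatic (γ = 7/5), T V^(γ−1) and P V^γ constant: T₃ = T₂·(V₂/V₃)^(γ−1) = 253.5 K; P₃ = P₂·(V₂/V₃)^γ = 964.3 torr.
Isobaric, so V/T is constant: P₄ = P₃; V₄ = V₃·(T₄/T₃) = 6.204 L.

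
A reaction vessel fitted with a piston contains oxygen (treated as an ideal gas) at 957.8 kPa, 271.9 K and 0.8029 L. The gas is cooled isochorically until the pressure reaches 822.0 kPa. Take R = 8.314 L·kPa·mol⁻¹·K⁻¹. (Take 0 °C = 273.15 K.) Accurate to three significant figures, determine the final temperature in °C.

Isochoric, so P/T is constant: V₂ = V₁; T₂ = T₁·(P₂/P₁) = 233.3 K.

T₂ ≈ -39.8 °C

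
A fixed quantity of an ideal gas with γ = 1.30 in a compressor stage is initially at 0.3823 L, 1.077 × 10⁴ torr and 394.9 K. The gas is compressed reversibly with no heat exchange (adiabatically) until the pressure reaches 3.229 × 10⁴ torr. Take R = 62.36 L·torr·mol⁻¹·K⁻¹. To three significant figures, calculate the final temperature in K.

T₂ ≈ 509 K

Reversible adiabatic, γ = 1.30: T₂ = T₁·(P₂/P₁)^((γ−1)/γ) = 508.8 K; V₂ = V₁·(P₁/P₂)^(1/γ) = 0.1643 L.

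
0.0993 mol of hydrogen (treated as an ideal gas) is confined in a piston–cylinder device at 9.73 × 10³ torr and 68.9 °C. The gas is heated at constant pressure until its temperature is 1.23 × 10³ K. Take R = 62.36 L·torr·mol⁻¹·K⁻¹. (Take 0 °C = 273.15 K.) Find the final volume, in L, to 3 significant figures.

V₂ ≈ 0.783 L

Convert: T₁ = 342.0 K.
From PV = nRT: V₁ = nRT₁/P₁ = 0.2177 L.
P constant ⇒ V ∝ T: P₂ = P₁; V₂ = V₁·(T₂/T₁) = 0.7828 L.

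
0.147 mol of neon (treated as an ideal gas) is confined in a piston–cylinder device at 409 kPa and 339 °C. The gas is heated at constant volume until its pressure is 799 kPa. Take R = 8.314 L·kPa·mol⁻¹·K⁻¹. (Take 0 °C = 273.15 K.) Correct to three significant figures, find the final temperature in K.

Convert: T₁ = 612.1 K.
From PV = nRT: V₁ = nRT₁/P₁ = 1.829 L.
Isochoric, so P/T is constant: V₂ = V₁; T₂ = T₁·(P₂/P₁) = 1196 K.

T₂ ≈ 1.20e+03 K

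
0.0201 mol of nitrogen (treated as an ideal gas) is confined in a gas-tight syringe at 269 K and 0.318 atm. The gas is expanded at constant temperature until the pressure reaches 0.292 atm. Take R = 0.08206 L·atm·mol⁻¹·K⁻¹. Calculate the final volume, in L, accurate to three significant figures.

From PV = nRT: V₁ = nRT₁/P₁ = 1.395 L.
T constant ⇒ Boyle's law P V = const: T₂ = T₁; V₂ = V₁·(P₁/P₂) = 1.519 L.

V₂ ≈ 1.52 L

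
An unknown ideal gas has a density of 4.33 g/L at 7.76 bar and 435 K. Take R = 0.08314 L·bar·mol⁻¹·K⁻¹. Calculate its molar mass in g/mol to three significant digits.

M ≈ 20.2 g/mol

ρ = PM/(RT) ⇒ M = ρRT/P = (4.33 × 0.08314 × 435.0) / 7.76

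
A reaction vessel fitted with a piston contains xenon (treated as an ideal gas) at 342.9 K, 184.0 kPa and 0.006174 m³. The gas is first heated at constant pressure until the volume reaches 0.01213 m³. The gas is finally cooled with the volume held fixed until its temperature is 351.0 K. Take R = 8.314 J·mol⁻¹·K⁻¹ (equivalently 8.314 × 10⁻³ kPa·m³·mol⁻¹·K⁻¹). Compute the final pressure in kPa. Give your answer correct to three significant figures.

Isobaric, so V/T is constant: P₂ = P₁; T₂ = T₁·(V₂/V₁) = 673.7 K.
V constant ⇒ P ∝ T: V₃ = V₂; P₃ = P₂·(T₃/T₂) = 95.87 kPa.

P₃ ≈ 95.9 kPa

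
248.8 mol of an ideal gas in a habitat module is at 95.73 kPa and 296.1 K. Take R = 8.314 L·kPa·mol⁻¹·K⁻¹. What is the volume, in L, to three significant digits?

V ≈ 6.40e+03 L

PV = nRT ⇒ V = nRT/P = (248.8 × 8.314 × 296.1) / 95.73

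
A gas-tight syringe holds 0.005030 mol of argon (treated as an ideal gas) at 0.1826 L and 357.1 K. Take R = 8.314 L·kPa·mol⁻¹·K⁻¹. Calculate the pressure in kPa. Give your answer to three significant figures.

PV = nRT ⇒ P = nRT/V = (0.005030 × 8.314 × 357.1) / 0.1826

P ≈ 81.8 kPa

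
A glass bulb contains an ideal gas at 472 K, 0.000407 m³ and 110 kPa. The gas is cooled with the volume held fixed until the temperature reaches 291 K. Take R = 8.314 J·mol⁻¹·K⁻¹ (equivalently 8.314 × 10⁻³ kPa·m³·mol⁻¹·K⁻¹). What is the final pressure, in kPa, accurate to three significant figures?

V constant ⇒ P ∝ T: V₂ = V₁; P₂ = P₁·(T₂/T₁) = 67.82 kPa.

P₂ ≈ 67.8 kPa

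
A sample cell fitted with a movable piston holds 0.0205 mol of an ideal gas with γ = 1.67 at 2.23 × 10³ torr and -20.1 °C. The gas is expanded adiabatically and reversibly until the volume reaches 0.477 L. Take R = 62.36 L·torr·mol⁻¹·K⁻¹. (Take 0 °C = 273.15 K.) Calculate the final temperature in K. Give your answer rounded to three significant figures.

Convert: T₁ = 253.0 K.
From PV = nRT: V₁ = nRT₁/P₁ = 0.1451 L.
Adiabatic (γ = 1.67), T V^(γ−1) and P V^γ constant: T₂ = T₁·(V₁/V₂)^(γ−1) = 114.0 K; P₂ = P₁·(V₁/V₂)^γ = 305.5 torr.

T₂ ≈ 114 K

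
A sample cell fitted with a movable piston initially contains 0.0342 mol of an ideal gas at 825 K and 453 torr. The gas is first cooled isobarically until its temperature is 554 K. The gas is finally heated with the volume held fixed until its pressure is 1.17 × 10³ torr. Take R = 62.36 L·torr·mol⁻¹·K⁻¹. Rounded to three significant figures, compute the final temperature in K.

T₃ ≈ 1.43e+03 K

From PV = nRT: V₁ = nRT₁/P₁ = 3.884 L.
Isobaric, so V/T is constant: P₂ = P₁; V₂ = V₁·(T₂/T₁) = 2.608 L.
Isochoric, so P/T is constant: V₃ = V₂; T₃ = T₂·(P₃/P₂) = 1431 K.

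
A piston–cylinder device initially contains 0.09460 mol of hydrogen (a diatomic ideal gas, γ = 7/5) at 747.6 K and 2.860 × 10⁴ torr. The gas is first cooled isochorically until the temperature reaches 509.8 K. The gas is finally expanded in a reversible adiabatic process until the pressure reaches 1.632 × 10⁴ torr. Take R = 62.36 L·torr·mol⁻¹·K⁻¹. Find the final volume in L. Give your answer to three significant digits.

V₃ ≈ 0.175 L

From PV = nRT: V₁ = nRT₁/P₁ = 0.1542 L.
Isochoric, so P/T is constant: V₂ = V₁; P₂ = P₁·(T₂/T₁) = 1.950e+04 torr.
Reversible adiabatic, γ = 7/5: T₃ = T₂·(P₃/P₂)^((γ−1)/γ) = 484.5 K; V₃ = V₂·(P₂/P₃)^(1/γ) = 0.1751 L.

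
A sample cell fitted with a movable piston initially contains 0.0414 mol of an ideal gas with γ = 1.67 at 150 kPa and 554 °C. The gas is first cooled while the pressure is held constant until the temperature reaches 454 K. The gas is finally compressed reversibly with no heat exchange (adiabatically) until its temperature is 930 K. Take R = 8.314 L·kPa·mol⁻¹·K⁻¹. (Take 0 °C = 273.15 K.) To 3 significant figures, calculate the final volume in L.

Convert: T₁ = 827.1 K.
From PV = nRT: V₁ = nRT₁/P₁ = 1.898 L.
P constant ⇒ V ∝ T: P₂ = P₁; V₂ = V₁·(T₂/T₁) = 1.042 L.
Reversible adiabatic, γ = 1.67: P₃ = P₂·(T₃/T₂)^(γ/(γ−1)) = 896.1 kPa; V₃ = V₂·(T₂/T₃)^(1/(γ−1)) = 0.3572 L.

V₃ ≈ 0.357 L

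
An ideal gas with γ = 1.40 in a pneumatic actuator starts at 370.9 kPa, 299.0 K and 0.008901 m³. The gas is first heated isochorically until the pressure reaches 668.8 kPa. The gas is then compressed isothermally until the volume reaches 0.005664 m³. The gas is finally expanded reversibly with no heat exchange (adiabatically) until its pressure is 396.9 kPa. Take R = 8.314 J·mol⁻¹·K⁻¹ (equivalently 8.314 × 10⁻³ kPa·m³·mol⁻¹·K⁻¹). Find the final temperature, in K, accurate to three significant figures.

T₄ ≈ 408 K

Isochoric, so P/T is constant: V₂ = V₁; T₂ = T₁·(P₂/P₁) = 539.2 K.
Isothermal, so P V is constant: T₃ = T₂; P₃ = P₂·(V₂/V₃) = 1051 kPa.
Adiabatic (γ = 1.40), T V^(γ−1) and P V^γ constant: T₄ = T₃·(P₄/P₃)^((γ−1)/γ) = 408.2 K; V₄ = V₃·(P₃/P₄)^(1/γ) = 0.01136 m³.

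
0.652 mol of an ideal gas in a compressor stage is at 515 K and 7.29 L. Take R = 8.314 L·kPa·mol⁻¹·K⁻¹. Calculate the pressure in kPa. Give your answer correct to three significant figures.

P ≈ 383 kPa

PV = nRT ⇒ P = nRT/V = (0.652 × 8.314 × 515) / 7.29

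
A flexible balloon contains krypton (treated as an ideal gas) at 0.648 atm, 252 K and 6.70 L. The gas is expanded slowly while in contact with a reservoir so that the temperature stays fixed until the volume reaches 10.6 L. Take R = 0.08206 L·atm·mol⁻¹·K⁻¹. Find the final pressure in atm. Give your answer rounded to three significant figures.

T constant ⇒ Boyle's law P V = const: T₂ = T₁; P₂ = P₁·(V₁/V₂) = 0.4096 atm.

P₂ ≈ 0.410 atm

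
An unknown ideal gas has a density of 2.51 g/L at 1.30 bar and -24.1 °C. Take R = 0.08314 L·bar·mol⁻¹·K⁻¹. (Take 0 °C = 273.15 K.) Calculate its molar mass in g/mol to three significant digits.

M ≈ 40.0 g/mol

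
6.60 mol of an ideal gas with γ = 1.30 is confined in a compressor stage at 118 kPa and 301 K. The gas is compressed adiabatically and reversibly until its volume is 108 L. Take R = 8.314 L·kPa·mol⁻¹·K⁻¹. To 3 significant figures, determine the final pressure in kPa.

P₂ ≈ 165 kPa

From PV = nRT: V₁ = nRT₁/P₁ = 140.0 L.
Reversible adiabatic, γ = 1.30: T₂ = T₁·(V₁/V₂)^(γ−1) = 325.4 K; P₂ = P₁·(V₁/V₂)^γ = 165.3 kPa.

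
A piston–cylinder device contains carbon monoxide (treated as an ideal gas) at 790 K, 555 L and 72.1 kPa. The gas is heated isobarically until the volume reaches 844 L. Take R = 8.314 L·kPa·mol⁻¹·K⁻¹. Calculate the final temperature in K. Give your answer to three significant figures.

T₂ ≈ 1.20e+03 K

Isobaric, so V/T is constant: P₂ = P₁; T₂ = T₁·(V₂/V₁) = 1201 K.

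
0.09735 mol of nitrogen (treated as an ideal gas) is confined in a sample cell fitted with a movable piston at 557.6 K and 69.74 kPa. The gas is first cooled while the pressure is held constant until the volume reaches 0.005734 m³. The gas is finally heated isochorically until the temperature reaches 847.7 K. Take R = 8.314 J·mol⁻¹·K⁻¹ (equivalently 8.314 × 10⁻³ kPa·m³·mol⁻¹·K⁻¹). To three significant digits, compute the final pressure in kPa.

From PV = nRT: V₁ = nRT₁/P₁ = 0.006471 m³.
Isobaric, so V/T is constant: P₂ = P₁; T₂ = T₁·(V₂/V₁) = 494.1 K.
Isochoric, so P/T is constant: V₃ = V₂; P₃ = P₂·(T₃/T₂) = 119.7 kPa.

P₃ ≈ 120 kPa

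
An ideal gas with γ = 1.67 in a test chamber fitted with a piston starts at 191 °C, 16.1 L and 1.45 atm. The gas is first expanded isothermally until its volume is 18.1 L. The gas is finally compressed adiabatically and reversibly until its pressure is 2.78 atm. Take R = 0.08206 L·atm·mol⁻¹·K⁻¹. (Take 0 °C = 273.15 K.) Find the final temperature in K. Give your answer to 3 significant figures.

Convert: T₁ = 464.1 K.
Isothermal, so P V is constant: T₂ = T₁; P₂ = P₁·(V₁/V₂) = 1.290 atm.
Adiabatic (γ = 1.67), T V^(γ−1) and P V^γ constant: T₃ = T₂·(P₃/P₂)^((γ−1)/γ) = 631.6 K; V₃ = V₂·(P₂/P₃)^(1/γ) = 11.43 L.

T₃ ≈ 632 K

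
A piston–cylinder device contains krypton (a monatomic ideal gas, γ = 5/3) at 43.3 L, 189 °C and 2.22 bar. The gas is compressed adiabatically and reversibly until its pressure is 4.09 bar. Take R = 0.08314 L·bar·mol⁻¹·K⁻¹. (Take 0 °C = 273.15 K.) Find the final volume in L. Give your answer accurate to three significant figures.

Convert: T₁ = 462.1 K.
Adiabatic (γ = 5/3), T V^(γ−1) and P V^γ constant: T₂ = T₁·(P₂/P₁)^((γ−1)/γ) = 590.1 K; V₂ = V₁·(P₁/P₂)^(1/γ) = 30.01 L.

V₂ ≈ 30.0 L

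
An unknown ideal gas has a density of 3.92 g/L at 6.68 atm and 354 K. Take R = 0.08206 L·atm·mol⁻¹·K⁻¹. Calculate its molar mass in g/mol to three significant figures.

M ≈ 17.0 g/mol

ρ = PM/(RT) ⇒ M = ρRT/P = (3.92 × 0.08206 × 354.0) / 6.68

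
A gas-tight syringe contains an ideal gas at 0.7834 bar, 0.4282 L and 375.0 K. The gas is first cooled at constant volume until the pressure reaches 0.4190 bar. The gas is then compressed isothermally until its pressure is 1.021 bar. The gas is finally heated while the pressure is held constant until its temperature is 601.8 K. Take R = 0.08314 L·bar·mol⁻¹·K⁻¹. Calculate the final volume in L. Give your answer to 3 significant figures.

V constant ⇒ P ∝ T: V₂ = V₁; T₂ = T₁·(P₂/P₁) = 200.6 K.
T constant ⇒ Boyle's law P V = const: T₃ = T₂; V₃ = V₂·(P₂/P₃) = 0.1757 L.
P constant ⇒ V ∝ T: P₄ = P₃; V₄ = V₃·(T₄/T₃) = 0.5273 L.

V₄ ≈ 0.527 L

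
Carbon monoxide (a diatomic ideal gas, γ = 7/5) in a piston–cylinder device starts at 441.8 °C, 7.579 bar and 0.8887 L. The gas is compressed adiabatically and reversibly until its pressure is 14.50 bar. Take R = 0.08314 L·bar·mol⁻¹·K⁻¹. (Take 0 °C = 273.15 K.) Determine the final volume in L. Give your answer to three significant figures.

Convert: T₁ = 715.0 K.
Reversible adiabatic, γ = 7/5: T₂ = T₁·(P₂/P₁)^((γ−1)/γ) = 860.6 K; V₂ = V₁·(P₁/P₂)^(1/γ) = 0.5591 L.

V₂ ≈ 0.559 L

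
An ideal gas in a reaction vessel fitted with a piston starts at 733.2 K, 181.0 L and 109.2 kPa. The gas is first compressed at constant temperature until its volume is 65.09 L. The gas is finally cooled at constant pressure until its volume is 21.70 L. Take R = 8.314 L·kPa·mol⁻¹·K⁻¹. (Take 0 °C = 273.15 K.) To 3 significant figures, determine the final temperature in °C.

T₃ ≈ -28.7 °C

Isothermal, so P V is constant: T₂ = T₁; P₂ = P₁·(V₁/V₂) = 303.7 kPa.
P constant ⇒ V ∝ T: P₃ = P₂; T₃ = T₂·(V₃/V₂) = 244.4 K.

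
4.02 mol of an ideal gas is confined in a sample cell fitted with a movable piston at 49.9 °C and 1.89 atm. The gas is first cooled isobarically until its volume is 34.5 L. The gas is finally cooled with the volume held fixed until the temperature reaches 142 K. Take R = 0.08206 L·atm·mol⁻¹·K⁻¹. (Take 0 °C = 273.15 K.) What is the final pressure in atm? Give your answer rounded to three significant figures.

Convert: T₁ = 323.0 K.
From PV = nRT: V₁ = nRT₁/P₁ = 56.39 L.
P constant ⇒ V ∝ T: P₂ = P₁; T₂ = T₁·(V₂/V₁) = 197.7 K.
Isochoric, so P/T is constant: V₃ = V₂; P₃ = P₂·(T₃/T₂) = 1.358 atm.

P₃ ≈ 1.36 atm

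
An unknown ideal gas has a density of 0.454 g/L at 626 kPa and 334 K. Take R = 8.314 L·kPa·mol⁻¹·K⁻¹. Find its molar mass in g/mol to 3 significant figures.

ρ = PM/(RT) ⇒ M = ρRT/P = (0.454 × 8.314 × 334.0) / 626

M ≈ 2.01 g/mol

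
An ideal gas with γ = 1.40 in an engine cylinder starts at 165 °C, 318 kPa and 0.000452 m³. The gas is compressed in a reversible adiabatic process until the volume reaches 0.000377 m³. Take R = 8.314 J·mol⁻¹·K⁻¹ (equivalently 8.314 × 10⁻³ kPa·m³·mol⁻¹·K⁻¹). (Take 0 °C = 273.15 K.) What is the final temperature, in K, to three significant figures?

T₂ ≈ 471 K

Convert: T₁ = 438.1 K.
Adiabatic (γ = 1.40), T V^(γ−1) and P V^γ constant: T₂ = T₁·(V₁/V₂)^(γ−1) = 471.1 K; P₂ = P₁·(V₁/V₂)^γ = 410.0 kPa.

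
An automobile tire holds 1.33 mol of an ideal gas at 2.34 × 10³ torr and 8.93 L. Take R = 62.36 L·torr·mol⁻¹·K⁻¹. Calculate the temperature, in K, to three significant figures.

PV = nRT ⇒ T = PV/(nR) = (2.34e+03 × 8.93) / (1.33 × 62.36)

T ≈ 252 K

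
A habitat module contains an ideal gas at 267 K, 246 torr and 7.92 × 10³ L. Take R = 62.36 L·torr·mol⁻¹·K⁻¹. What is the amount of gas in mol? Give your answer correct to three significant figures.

PV = nRT ⇒ n = PV/(RT) = (246 × 7.92e+03) / (62.36 × 267)

n ≈ 117 mol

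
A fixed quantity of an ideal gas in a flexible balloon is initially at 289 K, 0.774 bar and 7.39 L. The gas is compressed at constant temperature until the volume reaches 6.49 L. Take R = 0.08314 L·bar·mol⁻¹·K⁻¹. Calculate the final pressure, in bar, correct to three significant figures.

P₂ ≈ 0.881 bar

T constant ⇒ Boyle's law P V = const: T₂ = T₁; P₂ = P₁·(V₁/V₂) = 0.8813 bar.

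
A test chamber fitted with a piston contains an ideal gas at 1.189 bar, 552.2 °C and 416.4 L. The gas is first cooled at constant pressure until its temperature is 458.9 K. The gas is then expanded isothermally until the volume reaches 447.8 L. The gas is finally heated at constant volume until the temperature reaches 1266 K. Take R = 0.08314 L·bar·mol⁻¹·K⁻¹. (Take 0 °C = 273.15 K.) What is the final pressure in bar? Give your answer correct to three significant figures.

P₄ ≈ 1.70 bar

Convert: T₁ = 825.4 K.
P constant ⇒ V ∝ T: P₂ = P₁; V₂ = V₁·(T₂/T₁) = 231.5 L.
T constant ⇒ Boyle's law P V = const: T₃ = T₂; P₃ = P₂·(V₂/V₃) = 0.6147 bar.
V constant ⇒ P ∝ T: V₄ = V₃; P₄ = P₃·(T₄/T₃) = 1.696 bar.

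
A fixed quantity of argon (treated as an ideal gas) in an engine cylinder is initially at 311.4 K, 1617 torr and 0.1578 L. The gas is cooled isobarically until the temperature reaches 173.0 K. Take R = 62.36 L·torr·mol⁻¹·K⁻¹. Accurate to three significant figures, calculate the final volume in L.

Isobaric, so V/T is constant: P₂ = P₁; V₂ = V₁·(T₂/T₁) = 0.08767 L.

V₂ ≈ 0.0877 L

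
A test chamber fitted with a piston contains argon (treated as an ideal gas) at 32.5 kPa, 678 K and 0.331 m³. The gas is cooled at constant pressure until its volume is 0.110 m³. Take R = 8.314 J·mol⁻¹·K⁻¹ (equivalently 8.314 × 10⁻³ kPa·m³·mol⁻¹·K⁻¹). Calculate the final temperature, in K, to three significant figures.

T₂ ≈ 225 K

Isobaric, so V/T is constant: P₂ = P₁; T₂ = T₁·(V₂/V₁) = 225.3 K.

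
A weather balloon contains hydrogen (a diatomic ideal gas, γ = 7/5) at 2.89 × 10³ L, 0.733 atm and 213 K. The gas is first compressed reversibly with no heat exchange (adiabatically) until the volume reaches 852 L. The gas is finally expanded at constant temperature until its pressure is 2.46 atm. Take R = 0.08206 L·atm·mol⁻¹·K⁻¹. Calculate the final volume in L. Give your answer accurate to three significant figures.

V₃ ≈ 1.40e+03 L

Adiabatic (γ = 7/5), T V^(γ−1) and P V^γ constant: T₂ = T₁·(V₁/V₂)^(γ−1) = 347.2 K; P₂ = P₁·(V₁/V₂)^γ = 4.053 atm.
T constant ⇒ Boyle's law P V = const: T₃ = T₂; V₃ = V₂·(P₂/P₃) = 1404 L.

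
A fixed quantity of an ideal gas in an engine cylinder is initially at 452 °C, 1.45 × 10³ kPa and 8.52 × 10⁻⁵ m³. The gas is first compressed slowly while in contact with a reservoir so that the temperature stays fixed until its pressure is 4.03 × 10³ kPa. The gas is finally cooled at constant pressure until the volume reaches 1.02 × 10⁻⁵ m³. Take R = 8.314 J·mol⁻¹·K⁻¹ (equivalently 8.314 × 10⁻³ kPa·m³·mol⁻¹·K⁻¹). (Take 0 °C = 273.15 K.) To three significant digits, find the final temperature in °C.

Convert: T₁ = 725.1 K.
Isothermal, so P V is constant: T₂ = T₁; V₂ = V₁·(P₁/P₂) = 3.066e-05 m³.
P constant ⇒ V ∝ T: P₃ = P₂; T₃ = T₂·(V₃/V₂) = 241.3 K.

T₃ ≈ -31.9 °C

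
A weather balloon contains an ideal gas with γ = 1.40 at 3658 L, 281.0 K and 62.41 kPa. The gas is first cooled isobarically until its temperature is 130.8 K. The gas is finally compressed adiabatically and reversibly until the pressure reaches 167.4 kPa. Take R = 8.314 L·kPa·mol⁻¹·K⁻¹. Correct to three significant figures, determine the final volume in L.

V₃ ≈ 842 L

P constant ⇒ V ∝ T: P₂ = P₁; V₂ = V₁·(T₂/T₁) = 1703 L.
Adiabatic (γ = 1.40), T V^(γ−1) and P V^γ constant: T₃ = T₂·(P₃/P₂)^((γ−1)/γ) = 173.4 K; V₃ = V₂·(P₂/P₃)^(1/γ) = 841.5 L.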